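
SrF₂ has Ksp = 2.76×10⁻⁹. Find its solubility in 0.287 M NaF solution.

3.35×10⁻⁸ M

SrF₂(s) ⇌ Sr²⁺(aq) + 2 F⁻(aq)
Let s be the solubility of SrF₂ here. The common ion gives [F⁻] ≈ 0.287 M, and [Sr²⁺] = s.
Ksp = [Sr²⁺][F⁻]^2 = s(0.287)^2
s = 2.76×10⁻⁹ / (0.287)^2 = 3.35×10⁻⁸
s = 3.35×10⁻⁸ M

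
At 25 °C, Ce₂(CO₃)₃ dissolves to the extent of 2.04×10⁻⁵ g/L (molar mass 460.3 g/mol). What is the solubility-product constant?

Convert to molarity: s = 2.04×10⁻⁵ / 460.3 = 4.4319×10⁻⁸ mol/L
Ce₂(CO₃)₃(s) ⇌ 2 Ce³⁺(aq) + 3 CO₃²⁻(aq)
Let s be the molar solubility. Then [Ce³⁺] = 2s and [CO₃²⁻] = 3s.
Ksp = [Ce³⁺]^2[CO₃²⁻]^3 = (2s)^2 · (3s)^3 = 108s^5
Ksp = 108 × (4.4319×10⁻⁸)^5 = 1.85×10⁻³⁵

Ksp = 1.85×10⁻³⁵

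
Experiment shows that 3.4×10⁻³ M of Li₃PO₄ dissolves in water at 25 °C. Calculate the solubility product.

Ksp = 3.6×10⁻⁹

Li₃PO₄(s) ⇌ 3 Li⁺(aq) + PO₄³⁻(aq)
For each mole of Li₃PO₄ that dissolves per liter, [Li⁺] = 3s and [PO₄³⁻] = s; let s denote this solubility.
Ksp = [Li⁺]^3[PO₄³⁻] = (3s)^3 · s = 27s^4
Ksp = 27 × (3.4×10⁻³)^4 = 3.6×10⁻⁹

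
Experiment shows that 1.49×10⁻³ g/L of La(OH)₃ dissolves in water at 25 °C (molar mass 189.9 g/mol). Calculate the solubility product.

Ksp = 1.02×10⁻¹⁹

Convert to molarity: s = 1.49×10⁻³ / 189.9 = 7.8462×10⁻⁶ mol/L
La(OH)₃(s) ⇌ La³⁺(aq) + 3 OH⁻(aq)
If s mol/L of La(OH)₃ dissolves, [La³⁺] = s and [OH⁻] = 3s.
Ksp = [La³⁺][OH⁻]^3 = s · (3s)^3 = 27s^4
Ksp = 27 × (7.8462×10⁻⁶)^4 = 1.02×10⁻¹⁹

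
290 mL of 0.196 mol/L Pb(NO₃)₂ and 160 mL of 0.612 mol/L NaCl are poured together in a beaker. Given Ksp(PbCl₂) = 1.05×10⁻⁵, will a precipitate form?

Yes

The combined volume is 450 mL.
[Pb²⁺] = (0.196)(290)/450 = 0.126 mol/L
[Cl⁻] = (0.612)(160)/450 = 0.218 mol/L
Q = [Pb²⁺][Cl⁻]^2 = 5.98×10⁻³
Because Q > Ksp (5.98×10⁻³ vs 1.05×10⁻⁵), a precipitate of PbCl₂ forms.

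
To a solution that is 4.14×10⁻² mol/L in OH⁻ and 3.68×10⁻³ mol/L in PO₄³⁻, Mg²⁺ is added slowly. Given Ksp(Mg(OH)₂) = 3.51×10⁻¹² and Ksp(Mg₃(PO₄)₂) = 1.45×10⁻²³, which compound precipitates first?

Precipitation begins when Q = Ksp.
For Mg(OH)₂: [Mg²⁺] = (Ksp/[OH⁻]^2) = 2.05×10⁻⁹ mol/L
For Mg₃(PO₄)₂: [Mg²⁺] = (Ksp/[PO₄³⁻]^2)^(1/3) = 1.02×10⁻⁶ mol/L
Since Mg(OH)₂ needs less Mg²⁺ to reach saturation, it precipitates first.

Mg(OH)₂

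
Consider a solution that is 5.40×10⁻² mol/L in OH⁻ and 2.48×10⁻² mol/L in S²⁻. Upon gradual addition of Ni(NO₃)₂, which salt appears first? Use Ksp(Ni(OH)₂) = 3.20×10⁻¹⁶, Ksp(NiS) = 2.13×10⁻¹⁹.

A salt starts to precipitate once the ion product Q reaches its Ksp.
For Ni(OH)₂: [Ni²⁺] = (Ksp/[OH⁻]^2) = 1.10×10⁻¹³ mol/L
For NiS: [Ni²⁺] = (Ksp/[S²⁻]) = 8.59×10⁻¹⁸ mol/L
NiS requires the lower [Ni²⁺], so it precipitates first.

NiS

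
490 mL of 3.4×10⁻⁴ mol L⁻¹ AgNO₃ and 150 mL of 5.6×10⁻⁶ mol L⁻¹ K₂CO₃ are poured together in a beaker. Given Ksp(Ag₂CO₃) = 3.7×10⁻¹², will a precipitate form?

No

The combined volume is 640 mL.
[Ag⁺] = (3.4×10⁻⁴)(490)/640 = 2.6×10⁻⁴ mol L⁻¹
[CO₃²⁻] = (5.6×10⁻⁶)(150)/640 = 1.3×10⁻⁶ mol L⁻¹
Q = [Ag⁺]^2[CO₃²⁻] = 8.9×10⁻¹⁴
Q < Ksp (8.9×10⁻¹⁴ vs 3.7×10⁻¹²); the solution remains unsaturated and no precipitate forms.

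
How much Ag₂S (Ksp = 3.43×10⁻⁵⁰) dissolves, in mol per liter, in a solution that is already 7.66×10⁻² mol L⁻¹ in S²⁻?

3.35×10⁻²⁵ M

Ag₂S(s) ⇌ 2 Ag⁺(aq) + S²⁻(aq)
S²⁻ is already present at 7.66×10⁻² mol L⁻¹. If s mol/L of Ag₂S dissolves, [Ag⁺] = 2s while [S²⁻] ≈ 7.66×10⁻² mol L⁻¹.
Ksp = [Ag⁺]^2[S²⁻] = (2s)^2(7.66×10⁻²)
(2s)^2 = 3.43×10⁻⁵⁰ / (7.66×10⁻²) = 4.48×10⁻⁴⁹
s = 3.35×10⁻²⁵ mol L⁻¹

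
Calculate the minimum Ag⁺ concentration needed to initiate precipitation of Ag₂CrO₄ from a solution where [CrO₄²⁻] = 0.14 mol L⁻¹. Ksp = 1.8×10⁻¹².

3.6×10⁻⁶ M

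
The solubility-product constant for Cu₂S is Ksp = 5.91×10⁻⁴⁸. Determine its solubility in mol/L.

1.14×10⁻¹⁶ M

Cu₂S(s) ⇌ 2 Cu⁺(aq) + S²⁻(aq)
For each mole of Cu₂S that dissolves per liter, [Cu⁺] = 2s and [S²⁻] = s; let s denote this solubility.
Ksp = [Cu⁺]^2[S²⁻] = (2s)^2 · s = 4s^3
4s^3 = 5.91×10⁻⁴⁸  ⇒  s^3 = 1.48×10⁻⁴⁸
s = (1.48×10⁻⁴⁸)^(1/3) = 1.14×10⁻¹⁶ mol/L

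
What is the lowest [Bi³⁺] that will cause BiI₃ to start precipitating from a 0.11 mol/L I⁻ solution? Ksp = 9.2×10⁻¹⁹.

6.9×10⁻¹⁶ M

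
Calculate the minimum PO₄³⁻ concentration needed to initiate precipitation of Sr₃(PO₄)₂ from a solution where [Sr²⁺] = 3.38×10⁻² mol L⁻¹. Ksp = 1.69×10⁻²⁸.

2.09×10⁻¹² M

Each salt precipitates once Q = Ksp for that salt.
Sr₃(PO₄)₂(s) ⇌ 3 Sr²⁺(aq) + 2 PO₄³⁻(aq)
Ksp = [Sr²⁺]^3[PO₄³⁻]^2 = [PO₄³⁻]^2(3.38×10⁻²)^3
[PO₄³⁻]^2 = 1.69×10⁻²⁸ / (3.38×10⁻²)^3 = 4.38×10⁻²⁴
[PO₄³⁻] = 2.09×10⁻¹² mol L⁻¹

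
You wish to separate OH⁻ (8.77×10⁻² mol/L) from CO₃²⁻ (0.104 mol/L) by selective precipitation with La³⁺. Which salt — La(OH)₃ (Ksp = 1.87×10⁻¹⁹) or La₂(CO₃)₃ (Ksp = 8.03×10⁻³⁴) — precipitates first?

The threshold for precipitation is Q = Ksp.
For La(OH)₃: [La³⁺] = (Ksp/[OH⁻]^3) = 2.77×10⁻¹⁶ mol/L
For La₂(CO₃)₃: [La³⁺] = (Ksp/[CO₃²⁻]^3)^(1/2) = 8.45×10⁻¹⁶ mol/L
The smaller threshold [La³⁺] is reached first, so La(OH)₃ precipitates first.

La(OH)₃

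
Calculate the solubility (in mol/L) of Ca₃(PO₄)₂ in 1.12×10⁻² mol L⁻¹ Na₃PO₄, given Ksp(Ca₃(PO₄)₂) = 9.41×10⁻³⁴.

6.53×10⁻¹¹ M

Ca₃(PO₄)₂(s) ⇌ 3 Ca²⁺(aq) + 2 PO₄³⁻(aq)
With PO₄³⁻ already at 1.12×10⁻² mol L⁻¹ and s small, take [PO₄³⁻] ≈ 1.12×10⁻² mol L⁻¹ and [Ca²⁺] = 3s.
Ksp = [Ca²⁺]^3[PO₄³⁻]^2 = (3s)^3(1.12×10⁻²)^2
(3s)^3 = 9.41×10⁻³⁴ / (1.12×10⁻²)^2 = 7.50×10⁻³⁰
s = 6.53×10⁻¹¹ mol L⁻¹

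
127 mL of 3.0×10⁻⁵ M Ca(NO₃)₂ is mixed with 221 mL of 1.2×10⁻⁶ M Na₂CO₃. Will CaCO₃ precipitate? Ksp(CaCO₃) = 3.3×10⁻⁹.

No

Total volume after mixing = 127 + 221 = 348 mL.
[Ca²⁺] = (3.0×10⁻⁵)(127)/348 = 1.1×10⁻⁵ M
[CO₃²⁻] = (1.2×10⁻⁶)(221)/348 = 7.6×10⁻⁷ M
Q = [Ca²⁺][CO₃²⁻] = 8.3×10⁻¹²
Q < Ksp (8.3×10⁻¹² vs 3.3×10⁻⁹); the solution remains unsaturated and no precipitate forms.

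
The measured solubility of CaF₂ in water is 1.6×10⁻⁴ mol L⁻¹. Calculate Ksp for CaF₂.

CaF₂(s) ⇌ Ca²⁺(aq) + 2 F⁻(aq)
Let s be the molar solubility. Then [Ca²⁺] = s and [F⁻] = 2s.
Ksp = [Ca²⁺][F⁻]^2 = s · (2s)^2 = 4s^3
Ksp = 4 × (1.6×10⁻⁴)^3 = 1.6×10⁻¹¹

Ksp = 1.6×10⁻¹¹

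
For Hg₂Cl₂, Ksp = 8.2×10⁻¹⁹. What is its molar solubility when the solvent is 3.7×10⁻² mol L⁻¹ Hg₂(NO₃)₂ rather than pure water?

Hg₂Cl₂(s) ⇌ Hg₂²⁺(aq) + 2 Cl⁻(aq)
With Hg₂²⁺ already at 3.7×10⁻² mol L⁻¹ and s small, take [Hg₂²⁺] ≈ 3.7×10⁻² mol L⁻¹ and [Cl⁻] = 2s.
Ksp = [Hg₂²⁺][Cl⁻]^2 = (3.7×10⁻²)(2s)^2
(2s)^2 = 8.2×10⁻¹⁹ / (3.7×10⁻²) = 2.2×10⁻¹⁷
s = 2.4×10⁻⁹ mol L⁻¹

2.4×10⁻⁹ M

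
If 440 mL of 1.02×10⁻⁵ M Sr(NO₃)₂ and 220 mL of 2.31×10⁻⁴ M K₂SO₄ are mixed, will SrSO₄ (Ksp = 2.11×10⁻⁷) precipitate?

No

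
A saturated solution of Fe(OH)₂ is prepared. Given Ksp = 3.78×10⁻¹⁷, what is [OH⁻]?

4.23×10⁻⁶ M

Fe(OH)₂(s) ⇌ Fe²⁺(aq) + 2 OH⁻(aq)
With molar solubility s: [Fe²⁺] = s, [OH⁻] = 2s.
Ksp = [Fe²⁺][OH⁻]^2 = s · (2s)^2 = 4s^3 = 3.78×10⁻¹⁷
s = 2.11×10⁻⁶ mol/L
[OH⁻] = 2s = 4.23×10⁻⁶ mol/L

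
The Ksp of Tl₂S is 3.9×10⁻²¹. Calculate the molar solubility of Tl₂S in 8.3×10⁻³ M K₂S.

Tl₂S(s) ⇌ 2 Tl⁺(aq) + S²⁻(aq)
S²⁻ is already present at 8.3×10⁻³ M. If s mol/L of Tl₂S dissolves, [Tl⁺] = 2s while [S²⁻] ≈ 8.3×10⁻³ M.
Ksp = [Tl⁺]^2[S²⁻] = (2s)^2(8.3×10⁻³)
(2s)^2 = 3.9×10⁻²¹ / (8.3×10⁻³) = 4.7×10⁻¹⁹
s = 3.4×10⁻¹⁰ M

3.4×10⁻¹⁰ M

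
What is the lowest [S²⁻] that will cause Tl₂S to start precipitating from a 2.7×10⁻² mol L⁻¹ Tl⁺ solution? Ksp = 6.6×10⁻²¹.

Precipitation of each salt begins when its ion product equals Ksp.
Tl₂S(s) ⇌ 2 Tl⁺(aq) + S²⁻(aq)
Ksp = [Tl⁺]^2[S²⁻] = [S²⁻](2.7×10⁻²)^2
[S²⁻] = 6.6×10⁻²¹ / (2.7×10⁻²)^2 = 9.1×10⁻¹⁸
[S²⁻] = 9.1×10⁻¹⁸ mol L⁻¹

9.1×10⁻¹⁸ M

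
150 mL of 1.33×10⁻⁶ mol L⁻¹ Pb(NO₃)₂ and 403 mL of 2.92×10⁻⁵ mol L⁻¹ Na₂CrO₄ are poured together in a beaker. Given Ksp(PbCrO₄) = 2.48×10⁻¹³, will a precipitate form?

Yes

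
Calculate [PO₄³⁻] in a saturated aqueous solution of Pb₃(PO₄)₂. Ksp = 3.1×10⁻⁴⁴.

1.6×10⁻⁹ M

Pb₃(PO₄)₂(s) ⇌ 3 Pb²⁺(aq) + 2 PO₄³⁻(aq)
If s mol/L of Pb₃(PO₄)₂ dissolves, [Pb²⁺] = 3s and [PO₄³⁻] = 2s.
Ksp = [Pb²⁺]^3[PO₄³⁻]^2 = (3s)^3 · (2s)^2 = 108s^5 = 3.1×10⁻⁴⁴
s = 7.8×10⁻¹⁰ M
[PO₄³⁻] = 2s = 1.6×10⁻⁹ M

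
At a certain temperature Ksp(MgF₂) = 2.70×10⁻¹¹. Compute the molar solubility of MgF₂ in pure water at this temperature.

MgF₂(s) ⇌ Mg²⁺(aq) + 2 F⁻(aq)
If s mol/L of MgF₂ dissolves, [Mg²⁺] = s and [F⁻] = 2s.
Ksp = [Mg²⁺][F⁻]^2 = s · (2s)^2 = 4s^3
4s^3 = 2.70×10⁻¹¹  ⇒  s^3 = 6.75×10⁻¹²
s = 1.89×10⁻⁴ mol/L

1.89×10⁻⁴ M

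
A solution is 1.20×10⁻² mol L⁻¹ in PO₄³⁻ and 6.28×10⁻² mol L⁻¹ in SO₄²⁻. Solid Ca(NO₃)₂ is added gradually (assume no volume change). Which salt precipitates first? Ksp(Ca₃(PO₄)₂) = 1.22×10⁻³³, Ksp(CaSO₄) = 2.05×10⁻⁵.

Ca₃(PO₄)₂

A salt starts to precipitate once the ion product Q reaches its Ksp.
For Ca₃(PO₄)₂: [Ca²⁺] = (Ksp/[PO₄³⁻]^2)^(1/3) = 2.04×10⁻¹⁰ mol L⁻¹
For CaSO₄: [Ca²⁺] = (Ksp/[SO₄²⁻]) = 3.26×10⁻⁴ mol L⁻¹
Ca₃(PO₄)₂ requires the lower [Ca²⁺], so it precipitates first.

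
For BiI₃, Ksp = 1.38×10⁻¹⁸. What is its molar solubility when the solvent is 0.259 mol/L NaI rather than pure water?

7.94×10⁻¹⁷ M

BiI₃(s) ⇌ Bi³⁺(aq) + 3 I⁻(aq)
Let s be the solubility of BiI₃ here. The common ion gives [I⁻] ≈ 0.259 mol/L, and [Bi³⁺] = s.
Ksp = [Bi³⁺][I⁻]^3 = s(0.259)^3
s = 1.38×10⁻¹⁸ / (0.259)^3 = 7.94×10⁻¹⁷
s = 7.94×10⁻¹⁷ mol/L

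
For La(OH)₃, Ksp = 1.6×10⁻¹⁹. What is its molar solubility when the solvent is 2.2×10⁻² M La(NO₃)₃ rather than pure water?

La(OH)₃(s) ⇌ La³⁺(aq) + 3 OH⁻(aq)
With La³⁺ already at 2.2×10⁻² M and s small, take [La³⁺] ≈ 2.2×10⁻² M and [OH⁻] = 3s.
Ksp = [La³⁺][OH⁻]^3 = (2.2×10⁻²)(3s)^3
(3s)^3 = 1.6×10⁻¹⁹ / (2.2×10⁻²) = 7.3×10⁻¹⁸
s = 6.5×10⁻⁷ M

6.5×10⁻⁷ M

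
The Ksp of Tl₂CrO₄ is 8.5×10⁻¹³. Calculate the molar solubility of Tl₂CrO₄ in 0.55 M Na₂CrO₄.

6.2×10⁻⁷ M

Tl₂CrO₄(s) ⇌ 2 Tl⁺(aq) + CrO₄²⁻(aq)
CrO₄²⁻ is already present at 0.55 M. If s mol/L of Tl₂CrO₄ dissolves, [Tl⁺] = 2s while [CrO₄²⁻] ≈ 0.55 M.
Ksp = [Tl⁺]^2[CrO₄²⁻] = (2s)^2(0.55)
(2s)^2 = 8.5×10⁻¹³ / (0.55) = 1.5×10⁻¹²
s = 6.2×10⁻⁷ M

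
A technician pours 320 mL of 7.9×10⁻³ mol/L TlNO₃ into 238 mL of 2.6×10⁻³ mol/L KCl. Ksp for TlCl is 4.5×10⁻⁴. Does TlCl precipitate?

No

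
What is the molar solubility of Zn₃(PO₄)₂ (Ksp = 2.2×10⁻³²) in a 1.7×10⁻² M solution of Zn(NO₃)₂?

3.3×10⁻¹⁴ M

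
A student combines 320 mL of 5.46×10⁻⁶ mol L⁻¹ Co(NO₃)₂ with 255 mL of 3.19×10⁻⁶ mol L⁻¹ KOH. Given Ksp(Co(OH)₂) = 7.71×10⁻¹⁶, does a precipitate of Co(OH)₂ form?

No

Total volume after mixing = 320 + 255 = 575 mL.
[Co²⁺] = (5.46×10⁻⁶)(320)/575 = 3.04×10⁻⁶ mol L⁻¹
[OH⁻] = (3.19×10⁻⁶)(255)/575 = 1.41×10⁻⁶ mol L⁻¹
Q = [Co²⁺][OH⁻]^2 = 6.08×10⁻¹⁸
Q < Ksp (6.08×10⁻¹⁸ vs 7.71×10⁻¹⁶); the solution remains unsaturated and no precipitate forms.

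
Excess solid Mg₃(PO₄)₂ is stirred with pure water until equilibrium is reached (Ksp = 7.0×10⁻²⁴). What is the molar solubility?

9.2×10⁻⁶ M

Mg₃(PO₄)₂(s) ⇌ 3 Mg²⁺(aq) + 2 PO₄³⁻(aq)
If s mol/L of Mg₃(PO₄)₂ dissolves, [Mg²⁺] = 3s and [PO₄³⁻] = 2s.
Ksp = [Mg²⁺]^3[PO₄³⁻]^2 = (3s)^3 · (2s)^2 = 108s^5
108s^5 = 7.0×10⁻²⁴  ⇒  s^5 = 6.5×10⁻²⁶
Taking the 5th root, s = 9.2×10⁻⁶ M.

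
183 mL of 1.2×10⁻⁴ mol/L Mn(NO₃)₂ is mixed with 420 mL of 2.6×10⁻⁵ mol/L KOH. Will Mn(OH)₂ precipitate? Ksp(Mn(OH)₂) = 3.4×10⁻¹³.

No

Total volume after mixing = 183 + 420 = 603 mL.
[Mn²⁺] = (1.2×10⁻⁴)(183)/603 = 3.6×10⁻⁵ mol/L
[OH⁻] = (2.6×10⁻⁵)(420)/603 = 1.8×10⁻⁵ mol/L
Q = [Mn²⁺][OH⁻]^2 = 1.2×10⁻¹⁴
Q < Ksp (1.2×10⁻¹⁴ vs 3.4×10⁻¹³); the solution remains unsaturated and no precipitate forms.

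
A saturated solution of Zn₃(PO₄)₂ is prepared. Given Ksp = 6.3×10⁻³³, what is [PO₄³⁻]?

Zn₃(PO₄)₂(s) ⇌ 3 Zn²⁺(aq) + 2 PO₄³⁻(aq)
With molar solubility s: [Zn²⁺] = 3s, [PO₄³⁻] = 2s.
Ksp = [Zn²⁺]^3[PO₄³⁻]^2 = (3s)^3 · (2s)^2 = 108s^5 = 6.3×10⁻³³
s = 1.4×10⁻⁷ M
[PO₄³⁻] = 2s = 2.8×10⁻⁷ M

2.8×10⁻⁷ M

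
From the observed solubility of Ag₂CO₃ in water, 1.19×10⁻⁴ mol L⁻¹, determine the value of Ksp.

Ksp = 6.74×10⁻¹²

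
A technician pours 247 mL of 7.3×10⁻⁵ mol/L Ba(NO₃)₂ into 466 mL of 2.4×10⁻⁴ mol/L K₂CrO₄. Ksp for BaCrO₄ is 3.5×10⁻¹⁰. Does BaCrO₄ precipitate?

The combined volume is 713 mL.
[Ba²⁺] = (7.3×10⁻⁵)(247)/713 = 2.5×10⁻⁵ mol/L
[CrO₄²⁻] = (2.4×10⁻⁴)(466)/713 = 1.6×10⁻⁴ mol/L
Q = [Ba²⁺][CrO₄²⁻] = 4.0×10⁻⁹
Since Q (4.0×10⁻⁹) exceeds Ksp (3.5×10⁻¹⁰), BaCrO₄ will precipitate.

Yes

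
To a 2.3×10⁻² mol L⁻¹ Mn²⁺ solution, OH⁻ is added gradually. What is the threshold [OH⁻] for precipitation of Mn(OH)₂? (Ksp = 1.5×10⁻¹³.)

2.6×10⁻⁶ M

Each salt precipitates once Q = Ksp for that salt.
Mn(OH)₂(s) ⇌ Mn²⁺(aq) + 2 OH⁻(aq)
Ksp = [Mn²⁺][OH⁻]^2 = [OH⁻]^2(2.3×10⁻²)
[OH⁻]^2 = 1.5×10⁻¹³ / (2.3×10⁻²) = 6.5×10⁻¹²
[OH⁻] = 2.6×10⁻⁶ mol L⁻¹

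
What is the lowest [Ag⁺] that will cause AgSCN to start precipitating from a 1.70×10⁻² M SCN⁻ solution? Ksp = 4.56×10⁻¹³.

2.68×10⁻¹¹ M

Precipitation begins when Q = Ksp.
AgSCN(s) ⇌ Ag⁺(aq) + SCN⁻(aq)
Ksp = [Ag⁺][SCN⁻] = [Ag⁺](1.70×10⁻²)
[Ag⁺] = 4.56×10⁻¹³ / (1.70×10⁻²) = 2.68×10⁻¹¹
[Ag⁺] = 2.68×10⁻¹¹ M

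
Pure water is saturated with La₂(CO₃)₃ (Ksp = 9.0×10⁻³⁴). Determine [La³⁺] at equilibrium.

1.9×10⁻⁷ M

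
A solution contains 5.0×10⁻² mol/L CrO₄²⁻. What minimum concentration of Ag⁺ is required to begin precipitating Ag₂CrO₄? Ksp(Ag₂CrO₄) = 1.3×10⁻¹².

Each salt precipitates once Q = Ksp for that salt.
Ag₂CrO₄(s) ⇌ 2 Ag⁺(aq) + CrO₄²⁻(aq)
Ksp = [Ag⁺]^2[CrO₄²⁻] = [Ag⁺]^2(5.0×10⁻²)
[Ag⁺]^2 = 1.3×10⁻¹² / (5.0×10⁻²) = 2.6×10⁻¹¹
[Ag⁺] = 5.1×10⁻⁶ mol/L

5.1×10⁻⁶ M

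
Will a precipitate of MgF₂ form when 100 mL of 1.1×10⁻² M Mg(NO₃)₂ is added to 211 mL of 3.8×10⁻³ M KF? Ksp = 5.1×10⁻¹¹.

Yes

The combined volume is 311 mL.
[Mg²⁺] = (1.1×10⁻²)(100)/311 = 3.5×10⁻³ M
[F⁻] = (3.8×10⁻³)(211)/311 = 2.6×10⁻³ M
Q = [Mg²⁺][F⁻]^2 = 2.4×10⁻⁸
Q = 2.4×10⁻⁸ > Ksp = 5.1×10⁻¹¹, so the solution is supersaturated and MgF₂ precipitates.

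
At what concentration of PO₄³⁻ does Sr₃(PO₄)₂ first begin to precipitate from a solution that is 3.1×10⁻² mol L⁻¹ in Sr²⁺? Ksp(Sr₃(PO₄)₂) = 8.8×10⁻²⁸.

Precipitation begins when Q = Ksp.
Sr₃(PO₄)₂(s) ⇌ 3 Sr²⁺(aq) + 2 PO₄³⁻(aq)
Ksp = [Sr²⁺]^3[PO₄³⁻]^2 = [PO₄³⁻]^2(3.1×10⁻²)^3
[PO₄³⁻]^2 = 8.8×10⁻²⁸ / (3.1×10⁻²)^3 = 3.0×10⁻²³
[PO₄³⁻] = 5.4×10⁻¹² mol L⁻¹

5.4×10⁻¹² M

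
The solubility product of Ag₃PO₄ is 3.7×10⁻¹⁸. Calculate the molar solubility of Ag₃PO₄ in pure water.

1.9×10⁻⁵ M

Ag₃PO₄(s) ⇌ 3 Ag⁺(aq) + PO₄³⁻(aq)
Let s be the molar solubility. Then [Ag⁺] = 3s and [PO₄³⁻] = s.
Ksp = [Ag⁺]^3[PO₄³⁻] = (3s)^3 · s = 27s^4
27s^4 = 3.7×10⁻¹⁸  ⇒  s^4 = 1.4×10⁻¹⁹
Taking the 4th root, s = 1.9×10⁻⁵ mol L⁻¹.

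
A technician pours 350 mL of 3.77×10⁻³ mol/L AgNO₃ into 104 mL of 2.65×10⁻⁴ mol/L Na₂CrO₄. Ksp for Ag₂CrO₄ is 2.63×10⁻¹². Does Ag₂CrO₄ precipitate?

Total volume after mixing = 350 + 104 = 454 mL.
[Ag⁺] = (3.77×10⁻³)(350)/454 = 2.91×10⁻³ mol/L
[CrO₄²⁻] = (2.65×10⁻⁴)(104)/454 = 6.07×10⁻⁵ mol/L
Q = [Ag⁺]^2[CrO₄²⁻] = 5.13×10⁻¹⁰
Since Q (5.13×10⁻¹⁰) exceeds Ksp (2.63×10⁻¹²), Ag₂CrO₄ will precipitate.

Yes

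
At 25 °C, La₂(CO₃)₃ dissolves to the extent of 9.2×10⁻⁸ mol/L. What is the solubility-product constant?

La₂(CO₃)₃(s) ⇌ 2 La³⁺(aq) + 3 CO₃²⁻(aq)
With molar solubility s: [La³⁺] = 2s, [CO₃²⁻] = 3s.
Ksp = [La³⁺]^2[CO₃²⁻]^3 = (2s)^2 · (3s)^3 = 108s^5
Ksp = 108 × (9.2×10⁻⁸)^5 = 7.1×10⁻³⁴

Ksp = 7.1×10⁻³⁴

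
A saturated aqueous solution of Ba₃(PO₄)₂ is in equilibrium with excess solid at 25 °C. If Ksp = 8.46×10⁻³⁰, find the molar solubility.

Ba₃(PO₄)₂(s) ⇌ 3 Ba²⁺(aq) + 2 PO₄³⁻(aq)
Let s be the molar solubility. Then [Ba²⁺] = 3s and [PO₄³⁻] = 2s.
Ksp = [Ba²⁺]^3[PO₄³⁻]^2 = (3s)^3 · (2s)^2 = 108s^5
108s^5 = 8.46×10⁻³⁰  ⇒  s^5 = 7.83×10⁻³²
Taking the 5th root, s = 6.01×10⁻⁷ M.

6.01×10⁻⁷ M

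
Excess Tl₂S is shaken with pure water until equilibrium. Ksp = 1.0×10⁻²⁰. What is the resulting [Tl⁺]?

2.7×10⁻⁷ M

Tl₂S(s) ⇌ 2 Tl⁺(aq) + S²⁻(aq)
Let s be the molar solubility. Then [Tl⁺] = 2s and [S²⁻] = s.
Ksp = [Tl⁺]^2[S²⁻] = (2s)^2 · s = 4s^3 = 1.0×10⁻²⁰
s = 1.4×10⁻⁷ mol L⁻¹
[Tl⁺] = 2s = 2.7×10⁻⁷ mol L⁻¹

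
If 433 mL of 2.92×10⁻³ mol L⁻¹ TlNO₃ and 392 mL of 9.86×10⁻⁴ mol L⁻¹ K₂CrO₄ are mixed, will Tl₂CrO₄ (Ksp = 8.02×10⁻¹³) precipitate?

After mixing, V = 433 mL + 392 mL = 825 mL.
[Tl⁺] = (2.92×10⁻³)(433)/825 = 1.53×10⁻³ mol L⁻¹
[CrO₄²⁻] = (9.86×10⁻⁴)(392)/825 = 4.68×10⁻⁴ mol L⁻¹
Q = [Tl⁺]^2[CrO₄²⁻] = 1.10×10⁻⁹
Since Q (1.10×10⁻⁹) exceeds Ksp (8.02×10⁻¹³), Tl₂CrO₄ will precipitate.

Yes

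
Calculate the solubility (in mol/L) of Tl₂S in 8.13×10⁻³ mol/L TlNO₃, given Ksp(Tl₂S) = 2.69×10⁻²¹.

4.07×10⁻¹⁷ M

Tl₂S(s) ⇌ 2 Tl⁺(aq) + S²⁻(aq)
Let s be the solubility of Tl₂S here. The common ion gives [Tl⁺] ≈ 8.13×10⁻³ mol/L, and [S²⁻] = s.
Ksp = [Tl⁺]^2[S²⁻] = (8.13×10⁻³)^2s
s = 2.69×10⁻²¹ / (8.13×10⁻³)^2 = 4.07×10⁻¹⁷
s = 4.07×10⁻¹⁷ mol/L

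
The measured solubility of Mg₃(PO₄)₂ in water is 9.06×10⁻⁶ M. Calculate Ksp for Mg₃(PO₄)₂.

Ksp = 6.59×10⁻²⁴

Mg₃(PO₄)₂(s) ⇌ 3 Mg²⁺(aq) + 2 PO₄³⁻(aq)
If s mol/L of Mg₃(PO₄)₂ dissolves, [Mg²⁺] = 3s and [PO₄³⁻] = 2s.
Ksp = [Mg²⁺]^3[PO₄³⁻]^2 = (3s)^3 · (2s)^2 = 108s^5
Ksp = 108 × (9.06×10⁻⁶)^5 = 6.59×10⁻²⁴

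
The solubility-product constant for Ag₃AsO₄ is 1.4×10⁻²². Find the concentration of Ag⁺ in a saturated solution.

Ag₃AsO₄(s) ⇌ 3 Ag⁺(aq) + AsO₄³⁻(aq)
If s mol/L of Ag₃AsO₄ dissolves, [Ag⁺] = 3s and [AsO₄³⁻] = s.
Ksp = [Ag⁺]^3[AsO₄³⁻] = (3s)^3 · s = 27s^4 = 1.4×10⁻²²
s = 1.5×10⁻⁶ mol/L
[Ag⁺] = 3s = 4.5×10⁻⁶ mol/L

4.5×10⁻⁶ M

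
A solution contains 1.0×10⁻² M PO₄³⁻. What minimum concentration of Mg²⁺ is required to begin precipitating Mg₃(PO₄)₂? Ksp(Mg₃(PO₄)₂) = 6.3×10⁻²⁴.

Each salt precipitates once Q = Ksp for that salt.
Mg₃(PO₄)₂(s) ⇌ 3 Mg²⁺(aq) + 2 PO₄³⁻(aq)
Ksp = [Mg²⁺]^3[PO₄³⁻]^2 = [Mg²⁺]^3(1.0×10⁻²)^2
[Mg²⁺]^3 = 6.3×10⁻²⁴ / (1.0×10⁻²)^2 = 6.3×10⁻²⁰
[Mg²⁺] = 4.0×10⁻⁷ M

4.0×10⁻⁷ M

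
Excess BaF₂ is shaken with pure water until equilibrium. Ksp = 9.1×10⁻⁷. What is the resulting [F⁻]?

1.2×10⁻² M

BaF₂(s) ⇌ Ba²⁺(aq) + 2 F⁻(aq)
With molar solubility s: [Ba²⁺] = s, [F⁻] = 2s.
Ksp = [Ba²⁺][F⁻]^2 = s · (2s)^2 = 4s^3 = 9.1×10⁻⁷
s = 6.1×10⁻³ mol/L
[F⁻] = 2s = 1.2×10⁻² mol/L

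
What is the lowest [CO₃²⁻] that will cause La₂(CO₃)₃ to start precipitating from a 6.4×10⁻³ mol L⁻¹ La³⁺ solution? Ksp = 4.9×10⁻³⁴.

2.3×10⁻¹⁰ M

Precipitation of each salt begins when its ion product equals Ksp.
La₂(CO₃)₃(s) ⇌ 2 La³⁺(aq) + 3 CO₃²⁻(aq)
Ksp = [La³⁺]^2[CO₃²⁻]^3 = [CO₃²⁻]^3(6.4×10⁻³)^2
[CO₃²⁻]^3 = 4.9×10⁻³⁴ / (6.4×10⁻³)^2 = 1.2×10⁻²⁹
[CO₃²⁻] = 2.3×10⁻¹⁰ mol L⁻¹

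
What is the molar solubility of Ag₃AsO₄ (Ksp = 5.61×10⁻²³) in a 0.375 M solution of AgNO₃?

1.06×10⁻²¹ M

Ag₃AsO₄(s) ⇌ 3 Ag⁺(aq) + AsO₄³⁻(aq)
With Ag⁺ already at 0.375 M and s small, take [Ag⁺] ≈ 0.375 M and [AsO₄³⁻] = s.
Ksp = [Ag⁺]^3[AsO₄³⁻] = (0.375)^3s
s = 5.61×10⁻²³ / (0.375)^3 = 1.06×10⁻²¹
s = 1.06×10⁻²¹ M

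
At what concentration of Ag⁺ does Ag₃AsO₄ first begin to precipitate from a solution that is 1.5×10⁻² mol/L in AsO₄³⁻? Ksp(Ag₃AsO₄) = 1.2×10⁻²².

2.0×10⁻⁷ M

Each salt precipitates once Q = Ksp for that salt.
Ag₃AsO₄(s) ⇌ 3 Ag⁺(aq) + AsO₄³⁻(aq)
Ksp = [Ag⁺]^3[AsO₄³⁻] = [Ag⁺]^3(1.5×10⁻²)
[Ag⁺]^3 = 1.2×10⁻²² / (1.5×10⁻²) = 8.0×10⁻²¹
[Ag⁺] = 2.0×10⁻⁷ mol/L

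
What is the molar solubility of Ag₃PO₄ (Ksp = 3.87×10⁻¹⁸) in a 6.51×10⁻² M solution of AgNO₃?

1.40×10⁻¹⁴ M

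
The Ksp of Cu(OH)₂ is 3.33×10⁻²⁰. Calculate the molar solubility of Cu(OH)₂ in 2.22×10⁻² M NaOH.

Cu(OH)₂(s) ⇌ Cu²⁺(aq) + 2 OH⁻(aq)
Let s be the solubility of Cu(OH)₂ here. The common ion gives [OH⁻] ≈ 2.22×10⁻² M, and [Cu²⁺] = s.
Ksp = [Cu²⁺][OH⁻]^2 = s(2.22×10⁻²)^2
s = 3.33×10⁻²⁰ / (2.22×10⁻²)^2 = 6.76×10⁻¹⁷
s = 6.76×10⁻¹⁷ M

6.76×10⁻¹⁷ M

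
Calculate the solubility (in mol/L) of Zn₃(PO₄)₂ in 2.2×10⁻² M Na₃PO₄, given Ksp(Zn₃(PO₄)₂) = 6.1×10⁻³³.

Zn₃(PO₄)₂(s) ⇌ 3 Zn²⁺(aq) + 2 PO₄³⁻(aq)
Let s be the solubility of Zn₃(PO₄)₂ here. The common ion gives [PO₄³⁻] ≈ 2.2×10⁻² M, and [Zn²⁺] = 3s.
Ksp = [Zn²⁺]^3[PO₄³⁻]^2 = (3s)^3(2.2×10⁻²)^2
(3s)^3 = 6.1×10⁻³³ / (2.2×10⁻²)^2 = 1.3×10⁻²⁹
s = 7.8×10⁻¹¹ M

7.8×10⁻¹¹ M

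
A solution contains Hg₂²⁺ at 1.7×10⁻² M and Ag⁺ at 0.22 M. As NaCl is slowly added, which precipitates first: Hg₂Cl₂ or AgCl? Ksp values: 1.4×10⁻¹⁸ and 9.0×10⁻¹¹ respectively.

AgCl

Each salt precipitates once Q = Ksp for that salt.
For Hg₂Cl₂: [Cl⁻] = (Ksp/[Hg₂²⁺])^(1/2) = 9.1×10⁻⁹ M
For AgCl: [Cl⁻] = (Ksp/[Ag⁺]) = 4.1×10⁻¹⁰ M
The smaller threshold [Cl⁻] is reached first, so AgCl precipitates first.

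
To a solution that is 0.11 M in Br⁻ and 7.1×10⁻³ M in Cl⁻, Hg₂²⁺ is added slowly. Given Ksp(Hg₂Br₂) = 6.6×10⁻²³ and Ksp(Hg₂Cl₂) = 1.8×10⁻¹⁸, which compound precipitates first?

Hg₂Br₂

Each salt precipitates once Q = Ksp for that salt.
For Hg₂Br₂: [Hg₂²⁺] = (Ksp/[Br⁻]^2) = 5.5×10⁻²¹ M
For Hg₂Cl₂: [Hg₂²⁺] = (Ksp/[Cl⁻]^2) = 3.6×10⁻¹⁴ M
The smaller threshold [Hg₂²⁺] is reached first, so Hg₂Br₂ precipitates first.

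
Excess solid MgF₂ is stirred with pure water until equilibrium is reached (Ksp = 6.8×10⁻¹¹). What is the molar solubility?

MgF₂(s) ⇌ Mg²⁺(aq) + 2 F⁻(aq)
Call the molar solubility s, so that [Mg²⁺] = s and [F⁻] = 2s.
Ksp = [Mg²⁺][F⁻]^2 = s · (2s)^2 = 4s^3
4s^3 = 6.8×10⁻¹¹  ⇒  s^3 = 1.7×10⁻¹¹
Taking the 3rd root, s = 2.6×10⁻⁴ M.

2.6×10⁻⁴ M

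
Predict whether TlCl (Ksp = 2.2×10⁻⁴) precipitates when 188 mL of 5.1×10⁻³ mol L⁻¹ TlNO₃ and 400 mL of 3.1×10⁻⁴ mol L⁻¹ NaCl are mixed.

No

After mixing, V = 188 mL + 400 mL = 588 mL.
[Tl⁺] = (5.1×10⁻³)(188)/588 = 1.6×10⁻³ mol L⁻¹
[Cl⁻] = (3.1×10⁻⁴)(400)/588 = 2.1×10⁻⁴ mol L⁻¹
Q = [Tl⁺][Cl⁻] = 3.4×10⁻⁷
Since Q (3.4×10⁻⁷) is less than Ksp (2.2×10⁻⁴), no TlCl precipitates.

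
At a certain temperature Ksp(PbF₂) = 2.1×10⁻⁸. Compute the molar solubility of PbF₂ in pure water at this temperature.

1.7×10⁻³ M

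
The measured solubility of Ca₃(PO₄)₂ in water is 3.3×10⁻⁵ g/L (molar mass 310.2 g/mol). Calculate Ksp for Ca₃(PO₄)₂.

Molar solubility s = (3.3×10⁻⁵ g/L) / (310.2 g/mol) = 1.064×10⁻⁷ mol/L
Ca₃(PO₄)₂(s) ⇌ 3 Ca²⁺(aq) + 2 PO₄³⁻(aq)
Let s be the molar solubility. Then [Ca²⁺] = 3s and [PO₄³⁻] = 2s.
Ksp = [Ca²⁺]^3[PO₄³⁻]^2 = (3s)^3 · (2s)^2 = 108s^5
Ksp = 108 × (1.064×10⁻⁷)^5 = 1.5×10⁻³³

Ksp = 1.5×10⁻³³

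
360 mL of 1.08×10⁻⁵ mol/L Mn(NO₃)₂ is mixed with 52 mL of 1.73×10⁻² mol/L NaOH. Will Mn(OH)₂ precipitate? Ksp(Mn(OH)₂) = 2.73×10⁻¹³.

Total volume after mixing = 360 + 52 = 412 mL.
[Mn²⁺] = (1.08×10⁻⁵)(360)/412 = 9.44×10⁻⁶ mol/L
[OH⁻] = (1.73×10⁻²)(52)/412 = 2.18×10⁻³ mol/L
Q = [Mn²⁺][OH⁻]^2 = 4.50×10⁻¹¹
Q = 4.50×10⁻¹¹ > Ksp = 2.73×10⁻¹³, so the solution is supersaturated and Mn(OH)₂ precipitates.

Yes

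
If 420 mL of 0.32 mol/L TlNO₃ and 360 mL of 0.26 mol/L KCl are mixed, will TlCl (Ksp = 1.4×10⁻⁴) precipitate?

Yes

Total volume after mixing = 420 + 360 = 780 mL.
[Tl⁺] = (0.32)(420)/780 = 0.17 mol/L
[Cl⁻] = (0.26)(360)/780 = 0.12 mol/L
Q = [Tl⁺][Cl⁻] = 2.1×10⁻²
Since Q (2.1×10⁻²) exceeds Ksp (1.4×10⁻⁴), TlCl will precipitate.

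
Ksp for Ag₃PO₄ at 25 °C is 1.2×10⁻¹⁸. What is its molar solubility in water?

1.5×10⁻⁵ M

Ag₃PO₄(s) ⇌ 3 Ag⁺(aq) + PO₄³⁻(aq)
With molar solubility s: [Ag⁺] = 3s, [PO₄³⁻] = s.
Ksp = [Ag⁺]^3[PO₄³⁻] = (3s)^3 · s = 27s^4
27s^4 = 1.2×10⁻¹⁸  ⇒  s^4 = 4.4×10⁻²⁰
s = 1.5×10⁻⁵ mol L⁻¹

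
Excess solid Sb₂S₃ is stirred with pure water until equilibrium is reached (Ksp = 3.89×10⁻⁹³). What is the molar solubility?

Sb₂S₃(s) ⇌ 2 Sb³⁺(aq) + 3 S²⁻(aq)
With molar solubility s: [Sb³⁺] = 2s, [S²⁻] = 3s.
Ksp = [Sb³⁺]^2[S²⁻]^3 = (2s)^2 · (3s)^3 = 108s^5
108s^5 = 3.89×10⁻⁹³  ⇒  s^5 = 3.60×10⁻⁹⁵
Taking the 5th root, s = 1.29×10⁻¹⁹ M.

1.29×10⁻¹⁹ M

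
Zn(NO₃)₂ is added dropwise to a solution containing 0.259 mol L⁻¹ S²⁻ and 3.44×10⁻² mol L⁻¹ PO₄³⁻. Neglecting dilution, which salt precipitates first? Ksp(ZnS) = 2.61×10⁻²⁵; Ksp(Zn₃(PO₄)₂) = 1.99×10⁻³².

Each salt precipitates once Q = Ksp for that salt.
For ZnS: [Zn²⁺] = (Ksp/[S²⁻]) = 1.01×10⁻²⁴ mol L⁻¹
For Zn₃(PO₄)₂: [Zn²⁺] = (Ksp/[PO₄³⁻]^2)^(1/3) = 2.56×10⁻¹⁰ mol L⁻¹
Since ZnS needs less Zn²⁺ to reach saturation, it precipitates first.

ZnS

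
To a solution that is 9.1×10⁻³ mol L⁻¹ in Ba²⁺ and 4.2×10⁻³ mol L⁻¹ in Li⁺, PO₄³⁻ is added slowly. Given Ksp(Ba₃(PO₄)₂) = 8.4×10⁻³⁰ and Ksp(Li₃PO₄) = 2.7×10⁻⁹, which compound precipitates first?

Ba₃(PO₄)₂

Precipitation of each salt begins when its ion product equals Ksp.
For Ba₃(PO₄)₂: [PO₄³⁻] = (Ksp/[Ba²⁺]^3)^(1/2) = 3.3×10⁻¹² mol L⁻¹
For Li₃PO₄: [PO₄³⁻] = (Ksp/[Li⁺]^3) = 3.6×10⁻² mol L⁻¹
Ba₃(PO₄)₂ requires the lower [PO₄³⁻], so it precipitates first.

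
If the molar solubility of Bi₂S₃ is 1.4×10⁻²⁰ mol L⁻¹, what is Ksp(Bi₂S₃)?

Bi₂S₃(s) ⇌ 2 Bi³⁺(aq) + 3 S²⁻(aq)
Call the molar solubility s, so that [Bi³⁺] = 2s and [S²⁻] = 3s.
Ksp = [Bi³⁺]^2[S²⁻]^3 = (2s)^2 · (3s)^3 = 108s^5
Ksp = 108 × (1.4×10⁻²⁰)^5 = 5.8×10⁻⁹⁸

Ksp = 5.8×10⁻⁹⁸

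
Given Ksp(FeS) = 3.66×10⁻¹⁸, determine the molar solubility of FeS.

FeS(s) ⇌ Fe²⁺(aq) + S²⁻(aq)
Let s be the molar solubility. Then [Fe²⁺] = s and [S²⁻] = s.
Ksp = [Fe²⁺][S²⁻] = s · s = s^2
s^2 = 3.66×10⁻¹⁸
s = 1.91×10⁻⁹ M

1.91×10⁻⁹ M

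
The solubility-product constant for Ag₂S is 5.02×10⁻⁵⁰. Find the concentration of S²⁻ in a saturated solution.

Ag₂S(s) ⇌ 2 Ag⁺(aq) + S²⁻(aq)
With molar solubility s: [Ag⁺] = 2s, [S²⁻] = s.
Ksp = [Ag⁺]^2[S²⁻] = (2s)^2 · s = 4s^3 = 5.02×10⁻⁵⁰
s = 2.32×10⁻¹⁷ mol L⁻¹
[S²⁻] = s = 2.32×10⁻¹⁷ mol L⁻¹

2.32×10⁻¹⁷ M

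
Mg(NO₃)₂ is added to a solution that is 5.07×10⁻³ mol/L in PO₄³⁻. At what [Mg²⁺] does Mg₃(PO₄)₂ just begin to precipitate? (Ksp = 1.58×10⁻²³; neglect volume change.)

A salt starts to precipitate once the ion product Q reaches its Ksp.
Mg₃(PO₄)₂(s) ⇌ 3 Mg²⁺(aq) + 2 PO₄³⁻(aq)
Ksp = [Mg²⁺]^3[PO₄³⁻]^2 = [Mg²⁺]^3(5.07×10⁻³)^2
[Mg²⁺]^3 = 1.58×10⁻²³ / (5.07×10⁻³)^2 = 6.15×10⁻¹⁹
[Mg²⁺] = 8.50×10⁻⁷ mol/L

8.50×10⁻⁷ M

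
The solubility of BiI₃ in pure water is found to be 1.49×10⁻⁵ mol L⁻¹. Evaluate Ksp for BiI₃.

Ksp = 1.33×10⁻¹⁸

BiI₃(s) ⇌ Bi³⁺(aq) + 3 I⁻(aq)
For each mole of BiI₃ that dissolves per liter, [Bi³⁺] = s and [I⁻] = 3s; let s denote this solubility.
Ksp = [Bi³⁺][I⁻]^3 = s · (3s)^3 = 27s^4
Ksp = 27 × (1.49×10⁻⁵)^4 = 1.33×10⁻¹⁸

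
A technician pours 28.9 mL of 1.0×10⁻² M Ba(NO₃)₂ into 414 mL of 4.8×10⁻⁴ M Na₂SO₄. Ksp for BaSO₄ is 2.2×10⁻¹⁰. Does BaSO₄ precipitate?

Yes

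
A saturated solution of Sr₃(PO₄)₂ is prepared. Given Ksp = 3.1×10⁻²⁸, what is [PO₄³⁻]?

Sr₃(PO₄)₂(s) ⇌ 3 Sr²⁺(aq) + 2 PO₄³⁻(aq)
If s mol/L of Sr₃(PO₄)₂ dissolves, [Sr²⁺] = 3s and [PO₄³⁻] = 2s.
Ksp = [Sr²⁺]^3[PO₄³⁻]^2 = (3s)^3 · (2s)^2 = 108s^5 = 3.1×10⁻²⁸
s = 1.2×10⁻⁶ M
[PO₄³⁻] = 2s = 2.5×10⁻⁶ M

2.5×10⁻⁶ M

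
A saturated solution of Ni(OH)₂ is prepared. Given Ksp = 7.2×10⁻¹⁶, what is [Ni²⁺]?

5.6×10⁻⁶ M

Ni(OH)₂(s) ⇌ Ni²⁺(aq) + 2 OH⁻(aq)
Let s be the molar solubility. Then [Ni²⁺] = s and [OH⁻] = 2s.
Ksp = [Ni²⁺][OH⁻]^2 = s · (2s)^2 = 4s^3 = 7.2×10⁻¹⁶
s = 5.6×10⁻⁶ M
[Ni²⁺] = s = 5.6×10⁻⁶ M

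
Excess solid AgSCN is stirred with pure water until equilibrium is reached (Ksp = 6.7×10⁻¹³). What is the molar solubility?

AgSCN(s) ⇌ Ag⁺(aq) + SCN⁻(aq)
For each mole of AgSCN that dissolves per liter, [Ag⁺] = s and [SCN⁻] = s; let s denote this solubility.
Ksp = [Ag⁺][SCN⁻] = s · s = s^2
s^2 = 6.7×10⁻¹³
s = 8.2×10⁻⁷ mol L⁻¹

8.2×10⁻⁷ M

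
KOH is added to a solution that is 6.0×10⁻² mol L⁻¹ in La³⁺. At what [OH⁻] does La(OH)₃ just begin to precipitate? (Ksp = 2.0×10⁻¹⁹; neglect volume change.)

1.5×10⁻⁶ M

Precipitation of each salt begins when its ion product equals Ksp.
La(OH)₃(s) ⇌ La³⁺(aq) + 3 OH⁻(aq)
Ksp = [La³⁺][OH⁻]^3 = [OH⁻]^3(6.0×10⁻²)
[OH⁻]^3 = 2.0×10⁻¹⁹ / (6.0×10⁻²) = 3.3×10⁻¹⁸
[OH⁻] = 1.5×10⁻⁶ mol L⁻¹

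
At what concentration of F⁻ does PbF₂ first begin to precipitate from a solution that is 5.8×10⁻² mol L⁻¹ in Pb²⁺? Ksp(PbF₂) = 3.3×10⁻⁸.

7.5×10⁻⁴ M

Precipitation of each salt begins when its ion product equals Ksp.
PbF₂(s) ⇌ Pb²⁺(aq) + 2 F⁻(aq)
Ksp = [Pb²⁺][F⁻]^2 = [F⁻]^2(5.8×10⁻²)
[F⁻]^2 = 3.3×10⁻⁸ / (5.8×10⁻²) = 5.7×10⁻⁷
[F⁻] = 7.5×10⁻⁴ mol L⁻¹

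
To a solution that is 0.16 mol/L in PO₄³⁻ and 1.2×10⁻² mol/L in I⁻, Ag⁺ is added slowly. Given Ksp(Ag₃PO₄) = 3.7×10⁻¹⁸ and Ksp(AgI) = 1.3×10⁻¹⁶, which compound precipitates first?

AgI

Precipitation of each salt begins when its ion product equals Ksp.
For Ag₃PO₄: [Ag⁺] = (Ksp/[PO₄³⁻])^(1/3) = 2.8×10⁻⁶ mol/L
For AgI: [Ag⁺] = (Ksp/[I⁻]) = 1.1×10⁻¹⁴ mol/L
Since AgI needs less Ag⁺ to reach saturation, it precipitates first.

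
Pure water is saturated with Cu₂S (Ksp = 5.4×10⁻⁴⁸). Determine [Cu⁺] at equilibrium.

2.2×10⁻¹⁶ M

Cu₂S(s) ⇌ 2 Cu⁺(aq) + S²⁻(aq)
For each mole of Cu₂S that dissolves per liter, [Cu⁺] = 2s and [S²⁻] = s; let s denote this solubility.
Ksp = [Cu⁺]^2[S²⁻] = (2s)^2 · s = 4s^3 = 5.4×10⁻⁴⁸
s = 1.1×10⁻¹⁶ mol/L
[Cu⁺] = 2s = 2.2×10⁻¹⁶ mol/L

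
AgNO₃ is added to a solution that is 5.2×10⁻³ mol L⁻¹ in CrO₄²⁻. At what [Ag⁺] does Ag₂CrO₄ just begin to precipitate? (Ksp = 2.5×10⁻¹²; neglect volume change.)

2.2×10⁻⁵ M

Precipitation begins when Q = Ksp.
Ag₂CrO₄(s) ⇌ 2 Ag⁺(aq) + CrO₄²⁻(aq)
Ksp = [Ag⁺]^2[CrO₄²⁻] = [Ag⁺]^2(5.2×10⁻³)
[Ag⁺]^2 = 2.5×10⁻¹² / (5.2×10⁻³) = 4.8×10⁻¹⁰
[Ag⁺] = 2.2×10⁻⁵ mol L⁻¹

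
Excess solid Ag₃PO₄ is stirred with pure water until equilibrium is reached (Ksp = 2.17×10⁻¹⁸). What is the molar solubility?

1.68×10⁻⁵ M

Ag₃PO₄(s) ⇌ 3 Ag⁺(aq) + PO₄³⁻(aq)
Let s be the molar solubility. Then [Ag⁺] = 3s and [PO₄³⁻] = s.
Ksp = [Ag⁺]^3[PO₄³⁻] = (3s)^3 · s = 27s^4
27s^4 = 2.17×10⁻¹⁸  ⇒  s^4 = 8.04×10⁻²⁰
Taking the 4th root, s = 1.68×10⁻⁵ mol/L.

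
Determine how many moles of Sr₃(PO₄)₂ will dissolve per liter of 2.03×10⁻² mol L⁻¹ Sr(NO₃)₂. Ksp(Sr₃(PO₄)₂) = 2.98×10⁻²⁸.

2.98×10⁻¹² M

Sr₃(PO₄)₂(s) ⇌ 3 Sr²⁺(aq) + 2 PO₄³⁻(aq)
Let s be the solubility of Sr₃(PO₄)₂ here. The common ion gives [Sr²⁺] ≈ 2.03×10⁻² mol L⁻¹, and [PO₄³⁻] = 2s.
Ksp = [Sr²⁺]^3[PO₄³⁻]^2 = (2.03×10⁻²)^3(2s)^2
(2s)^2 = 2.98×10⁻²⁸ / (2.03×10⁻²)^3 = 3.56×10⁻²³
s = 2.98×10⁻¹² mol L⁻¹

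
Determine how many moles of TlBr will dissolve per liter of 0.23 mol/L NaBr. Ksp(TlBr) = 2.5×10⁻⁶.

1.1×10⁻⁵ M

TlBr(s) ⇌ Tl⁺(aq) + Br⁻(aq)
Br⁻ is already present at 0.23 mol/L. If s mol/L of TlBr dissolves, [Tl⁺] = s while [Br⁻] ≈ 0.23 mol/L.
Ksp = [Tl⁺][Br⁻] = s(0.23)
s = 2.5×10⁻⁶ / (0.23) = 1.1×10⁻⁵
s = 1.1×10⁻⁵ mol/L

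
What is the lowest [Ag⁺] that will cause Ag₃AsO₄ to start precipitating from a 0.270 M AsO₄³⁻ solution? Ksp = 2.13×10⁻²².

9.24×10⁻⁸ M

A salt starts to precipitate once the ion product Q reaches its Ksp.
Ag₃AsO₄(s) ⇌ 3 Ag⁺(aq) + AsO₄³⁻(aq)
Ksp = [Ag⁺]^3[AsO₄³⁻] = [Ag⁺]^3(0.270)
[Ag⁺]^3 = 2.13×10⁻²² / (0.270) = 7.89×10⁻²²
[Ag⁺] = 9.24×10⁻⁸ M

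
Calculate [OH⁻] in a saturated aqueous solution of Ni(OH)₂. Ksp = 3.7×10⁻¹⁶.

Ni(OH)₂(s) ⇌ Ni²⁺(aq) + 2 OH⁻(aq)
For each mole of Ni(OH)₂ that dissolves per liter, [Ni²⁺] = s and [OH⁻] = 2s; let s denote this solubility.
Ksp = [Ni²⁺][OH⁻]^2 = s · (2s)^2 = 4s^3 = 3.7×10⁻¹⁶
s = 4.5×10⁻⁶ M
[OH⁻] = 2s = 9.0×10⁻⁶ M

9.0×10⁻⁶ M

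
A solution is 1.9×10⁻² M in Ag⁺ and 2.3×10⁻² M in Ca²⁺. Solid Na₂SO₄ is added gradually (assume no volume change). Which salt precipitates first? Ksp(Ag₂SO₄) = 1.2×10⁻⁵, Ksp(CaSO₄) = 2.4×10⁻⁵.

CaSO₄

Each salt precipitates once Q = Ksp for that salt.
For Ag₂SO₄: [SO₄²⁻] = (Ksp/[Ag⁺]^2) = 3.3×10⁻² M
For CaSO₄: [SO₄²⁻] = (Ksp/[Ca²⁺]) = 1.0×10⁻³ M
CaSO₄ requires the lower [SO₄²⁻], so it precipitates first.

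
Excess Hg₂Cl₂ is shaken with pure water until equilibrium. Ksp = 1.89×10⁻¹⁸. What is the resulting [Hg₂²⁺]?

Hg₂Cl₂(s) ⇌ Hg₂²⁺(aq) + 2 Cl⁻(aq)
Call the molar solubility s, so that [Hg₂²⁺] = s and [Cl⁻] = 2s.
Ksp = [Hg₂²⁺][Cl⁻]^2 = s · (2s)^2 = 4s^3 = 1.89×10⁻¹⁸
s = 7.79×10⁻⁷ mol L⁻¹
[Hg₂²⁺] = s = 7.79×10⁻⁷ mol L⁻¹

7.79×10⁻⁷ M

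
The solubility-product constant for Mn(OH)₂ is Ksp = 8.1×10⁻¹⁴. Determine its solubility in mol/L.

Mn(OH)₂(s) ⇌ Mn²⁺(aq) + 2 OH⁻(aq)
Let s be the molar solubility. Then [Mn²⁺] = s and [OH⁻] = 2s.
Ksp = [Mn²⁺][OH⁻]^2 = s · (2s)^2 = 4s^3
4s^3 = 8.1×10⁻¹⁴  ⇒  s^3 = 2.0×10⁻¹⁴
s = (2.0×10⁻¹⁴)^(1/3) = 2.7×10⁻⁵ M

2.7×10⁻⁵ M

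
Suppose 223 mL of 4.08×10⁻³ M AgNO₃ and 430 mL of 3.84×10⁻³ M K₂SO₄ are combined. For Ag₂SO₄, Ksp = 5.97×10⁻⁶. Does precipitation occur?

The combined volume is 653 mL.
[Ag⁺] = (4.08×10⁻³)(223)/653 = 1.39×10⁻³ M
[SO₄²⁻] = (3.84×10⁻³)(430)/653 = 2.53×10⁻³ M
Q = [Ag⁺]^2[SO₄²⁻] = 4.91×10⁻⁹
Q < Ksp (4.91×10⁻⁹ vs 5.97×10⁻⁶); the solution remains unsaturated and no precipitate forms.

No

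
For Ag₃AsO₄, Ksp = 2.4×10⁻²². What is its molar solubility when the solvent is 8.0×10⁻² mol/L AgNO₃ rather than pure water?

4.7×10⁻¹⁹ M

Ag₃AsO₄(s) ⇌ 3 Ag⁺(aq) + AsO₄³⁻(aq)
Ag⁺ is already present at 8.0×10⁻² mol/L. If s mol/L of Ag₃AsO₄ dissolves, [AsO₄³⁻] = s while [Ag⁺] ≈ 8.0×10⁻² mol/L.
Ksp = [Ag⁺]^3[AsO₄³⁻] = (8.0×10⁻²)^3s
s = 2.4×10⁻²² / (8.0×10⁻²)^3 = 4.7×10⁻¹⁹
s = 4.7×10⁻¹⁹ mol/L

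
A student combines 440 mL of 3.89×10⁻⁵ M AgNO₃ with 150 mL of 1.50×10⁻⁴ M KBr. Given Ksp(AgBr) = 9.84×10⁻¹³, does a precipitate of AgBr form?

Yes

After mixing, V = 440 mL + 150 mL = 590 mL.
[Ag⁺] = (3.89×10⁻⁵)(440)/590 = 2.90×10⁻⁵ M
[Br⁻] = (1.50×10⁻⁴)(150)/590 = 3.81×10⁻⁵ M
Q = [Ag⁺][Br⁻] = 1.11×10⁻⁹
Since Q (1.11×10⁻⁹) exceeds Ksp (9.84×10⁻¹³), AgBr will precipitate.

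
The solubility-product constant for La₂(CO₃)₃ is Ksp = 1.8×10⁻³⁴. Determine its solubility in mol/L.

La₂(CO₃)₃(s) ⇌ 2 La³⁺(aq) + 3 CO₃²⁻(aq)
For each mole of La₂(CO₃)₃ that dissolves per liter, [La³⁺] = 2s and [CO₃²⁻] = 3s; let s denote this solubility.
Ksp = [La³⁺]^2[CO₃²⁻]^3 = (2s)^2 · (3s)^3 = 108s^5
108s^5 = 1.8×10⁻³⁴  ⇒  s^5 = 1.7×10⁻³⁶
s = 7.0×10⁻⁸ mol/L

7.0×10⁻⁸ M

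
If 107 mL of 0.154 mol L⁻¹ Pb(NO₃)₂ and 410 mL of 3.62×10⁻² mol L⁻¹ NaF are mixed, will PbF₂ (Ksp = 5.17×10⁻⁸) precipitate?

Yes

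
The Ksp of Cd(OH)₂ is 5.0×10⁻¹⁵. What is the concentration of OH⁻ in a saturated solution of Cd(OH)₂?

2.2×10⁻⁵ M

Cd(OH)₂(s) ⇌ Cd²⁺(aq) + 2 OH⁻(aq)
With molar solubility s: [Cd²⁺] = s, [OH⁻] = 2s.
Ksp = [Cd²⁺][OH⁻]^2 = s · (2s)^2 = 4s^3 = 5.0×10⁻¹⁵
s = 1.1×10⁻⁵ mol L⁻¹
[OH⁻] = 2s = 2.2×10⁻⁵ mol L⁻¹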